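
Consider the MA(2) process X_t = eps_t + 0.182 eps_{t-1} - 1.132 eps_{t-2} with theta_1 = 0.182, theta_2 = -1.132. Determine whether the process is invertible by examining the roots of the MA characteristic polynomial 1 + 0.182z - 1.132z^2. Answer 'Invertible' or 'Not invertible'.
\text{Not invertible}

The MA(q) characteristic polynomial is P(z) = 1 + 0.182z - 1.132z^2.
Invertibility requires all roots to lie outside the unit circle, i.e. |z| > 1 for every root.
Set 1 + (0.182) z + (-1.132) z^2 = 0, i.e. a z^2 + b z + c = 0 with a = -1.132, b = 0.182, c = 1.
Discriminant D = b^2 - 4ac = (0.182)^2 - 4*(-1.132)*1 = 0.033124 - (-4.528) = 4.561124.
D >= 0, so the roots are real: z = (-b +/- sqrt(D)) / (2a) = (-0.182 +/- 2.135679) / (-2.264).
  z_1 = (-0.182 + 2.135679) / (-2.264) = -0.8629,   |z_1| = 0.8629.
  z_2 = (-0.182 - 2.135679) / (-2.264) = 1.0237,   |z_2| = 1.0237.
Moduli of all roots: 0.8629, 1.0237.
All moduli strictly greater than 1? No.
Verdict: Not invertible.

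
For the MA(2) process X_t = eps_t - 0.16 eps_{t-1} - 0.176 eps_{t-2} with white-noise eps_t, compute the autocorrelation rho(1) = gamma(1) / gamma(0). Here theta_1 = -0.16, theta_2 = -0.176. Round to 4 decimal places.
\rho(1) = -0.1248

For an MA(q) process with theta_0 = 1, the autocovariance is
  gamma(k) = sigma^2 * sum_{i=0..q-k} theta_i * theta_{i+k},
and rho(k) = gamma(k) / gamma(0). Sigma^2 cancels.
  numerator   = (1)*(-0.16) + (-0.16)*(-0.176) = -0.13184.
  denominator = (1)^2 + (-0.16)^2 + (-0.176)^2 = 1.056576.
  rho(1) = -0.13184 / 1.056576 = -0.1248.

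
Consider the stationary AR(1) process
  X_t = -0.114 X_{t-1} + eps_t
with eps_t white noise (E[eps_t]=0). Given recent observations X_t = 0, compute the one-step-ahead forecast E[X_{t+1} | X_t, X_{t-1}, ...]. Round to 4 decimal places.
E[X_{t+1} \mid \mathcal F_t] = 0.0000

For an AR(p) model X_t = c + sum_i phi_i X_{t-i} + eps_t, the
one-step-ahead conditional mean is
  E[X_{t+1} | X_t, ...] = c + sum_i phi_i X_{t+1-i}.
Substitute known values:
  E[X_{t+1} | ...] = (-0.114) * (0)
                   = 0.0000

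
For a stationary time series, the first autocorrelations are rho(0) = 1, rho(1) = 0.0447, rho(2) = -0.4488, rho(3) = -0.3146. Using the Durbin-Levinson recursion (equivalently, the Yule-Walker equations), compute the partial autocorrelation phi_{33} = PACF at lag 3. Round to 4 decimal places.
\phi_{33} = -0.3340

The PACF at lag k is phi_{kk}, the last component of the solution
to the Yule-Walker system G_k phi = r_k where
  (G_k)_{ij} = rho(|i - j|), (r_k)_i = rho(i), i,j = 1..k.
Equivalently, Durbin-Levinson gives phi_{kk} iteratively:
  phi_{11} = rho(1)
  phi_{kk} = [rho(k) - sum_{j=1..k-1} phi_{k-1,j} rho(k-j)]
            / [1 - sum_{j=1..k-1} phi_{k-1,j} rho(j)],
  phi_{k,j} = phi_{k-1,j} - phi_{kk} phi_{k-1,k-j},  j = 1..k-1.
Step k = 1:
  phi_11 = rho(1) = 0.0447.
Step k = 2:
  phi_22 = [rho(2) - phi_11 rho(1)] / [1 - phi_11 rho(1)] = [-0.4488 - (0.0447)(0.0447)] / [1 - (0.0447)(0.0447)]
         = -0.45079809 / 0.99800191 = -0.451701.
  Update: phi_21 = phi_11 - phi_22 phi_11 = 0.0447 - (-0.451701)(0.0447) = 0.064891.
Step k = 3:
  phi_33 = [rho(3) - phi_21 rho(2) - phi_22 rho(1)] / [1 - phi_21 rho(1) - phi_22 rho(2)]
    numerator   = -0.3146 - (0.064891)(-0.4488) - (-0.451701)(0.0447) = -0.26528589
    denominator = 1 - (0.064891)(0.0447) - (-0.451701)(-0.4488) = 0.79437613
  phi_33 = -0.26528589 / 0.79437613 = -0.334.
Therefore phi_{33} = -0.3340.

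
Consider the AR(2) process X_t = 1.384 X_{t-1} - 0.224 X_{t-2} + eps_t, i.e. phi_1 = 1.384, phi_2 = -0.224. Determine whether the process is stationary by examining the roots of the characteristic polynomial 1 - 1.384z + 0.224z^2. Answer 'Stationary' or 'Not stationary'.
\text{Not stationary}

The AR(p) characteristic polynomial is P(z) = 1 - 1.384z + 0.224z^2.
Stationarity requires all roots to lie outside the unit circle, i.e. |z| > 1 for every root.
Set 1 + (-1.384) z + (0.224) z^2 = 0, i.e. a z^2 + b z + c = 0 with a = 0.224, b = -1.384, c = 1.
Discriminant D = b^2 - 4ac = (-1.384)^2 - 4*(0.224)*1 = 1.915456 - (0.896) = 1.019456.
D >= 0, so the roots are real: z = (-b +/- sqrt(D)) / (2a) = (1.384 +/- 1.009681) / (0.448).
  z_1 = (1.384 + 1.009681) / (0.448) = 5.343,   |z_1| = 5.343.
  z_2 = (1.384 - 1.009681) / (0.448) = 0.8355,   |z_2| = 0.8355.
Moduli of all roots: 5.3430, 0.8355.
All moduli strictly greater than 1? No.
Verdict: Not stationary.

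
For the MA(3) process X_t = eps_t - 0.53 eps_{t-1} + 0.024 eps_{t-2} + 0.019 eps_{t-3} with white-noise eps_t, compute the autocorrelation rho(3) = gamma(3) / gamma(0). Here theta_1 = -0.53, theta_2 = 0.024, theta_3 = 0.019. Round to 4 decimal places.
\rho(3) = 0.0148

For an MA(q) process with theta_0 = 1, the autocovariance is
  gamma(k) = sigma^2 * sum_{i=0..q-k} theta_i * theta_{i+k},
and rho(k) = gamma(k) / gamma(0). Sigma^2 cancels.
  numerator   = (1)*(0.019) = 0.019.
  denominator = (1)^2 + (-0.53)^2 + (0.024)^2 + (0.019)^2 = 1.281837.
  rho(3) = 0.019 / 1.281837 = 0.0148.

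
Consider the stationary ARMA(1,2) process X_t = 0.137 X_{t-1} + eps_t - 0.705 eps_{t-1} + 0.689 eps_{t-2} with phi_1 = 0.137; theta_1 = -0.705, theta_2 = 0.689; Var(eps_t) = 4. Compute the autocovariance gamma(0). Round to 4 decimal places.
\gamma(0) = 6.8133

Multiply the model equation by X_{t-k} and take expectations. With theta_0 = psi_0 = 1 and psi_j the MA(infinity) weights, this gives
  gamma(k) - sum_i phi_i gamma(k-i) = c_k,
  c_k = sigma^2 * sum_{j=k..q} theta_j psi_{j-k}   (c_k = 0 for k > q),
using gamma(-m) = gamma(m).
psi-weights needed (psi_j = theta_j + sum_i phi_i psi_{j-i}):
  psi_1 = theta_1 + phi_1 = -0.705 + (0.137) = -0.568
  psi_2 = theta_2 + phi_1 psi_1 = 0.689 + (0.137)(-0.568) = 0.611184
Right-hand sides:
  c_0 = sigma^2 (1 + theta_1 psi_1 + theta_2 psi_2) = 4 * (1 + (-0.705)(-0.568) + (0.689)(0.611184)) = 4 * 1.821546 = 7.286183
  c_1 = sigma^2 (theta_1 + theta_2 psi_1) = 4 * (-0.705 + (0.689)(-0.568)) = -4.385408
  c_2 = sigma^2 theta_2 = 4 * (0.689) = 2.756
Equations for k = 0 and k = 1 (AR order 1):
  gamma(0) = phi_1 gamma(1) + c_0
  gamma(1) = phi_1 gamma(0) + c_1
Substituting the second into the first: gamma(0) (1 - phi_1^2) = c_0 + phi_1 c_1, so
  gamma(0) = (c_0 + phi_1 c_1) / (1 - phi_1^2) = (7.286183 + (0.137)(-4.385408)) / (1 - (0.137)^2) = 6.685382 / 0.981231 = 6.81326.
Therefore gamma(0) = 6.8133 (to 4 decimal places).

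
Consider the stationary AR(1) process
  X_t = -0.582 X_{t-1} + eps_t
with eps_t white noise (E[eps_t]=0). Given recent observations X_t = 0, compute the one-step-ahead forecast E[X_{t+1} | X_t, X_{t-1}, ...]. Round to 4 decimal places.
E[X_{t+1} \mid \mathcal F_t] = 0.0000

For an AR(p) model X_t = c + sum_i phi_i X_{t-i} + eps_t, the
one-step-ahead conditional mean is
  E[X_{t+1} | X_t, ...] = c + sum_i phi_i X_{t+1-i}.
Substitute known values:
  E[X_{t+1} | ...] = (-0.582) * (0)
                   = 0.0000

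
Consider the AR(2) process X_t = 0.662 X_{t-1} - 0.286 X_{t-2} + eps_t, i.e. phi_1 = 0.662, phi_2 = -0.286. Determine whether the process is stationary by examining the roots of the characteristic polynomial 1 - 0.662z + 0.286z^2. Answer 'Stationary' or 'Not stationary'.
\text{Stationary}

The AR(p) characteristic polynomial is P(z) = 1 - 0.662z + 0.286z^2.
Stationarity requires all roots to lie outside the unit circle, i.e. |z| > 1 for every root.
Set 1 + (-0.662) z + (0.286) z^2 = 0, i.e. a z^2 + b z + c = 0 with a = 0.286, b = -0.662, c = 1.
Discriminant D = b^2 - 4ac = (-0.662)^2 - 4*(0.286)*1 = 0.438244 - (1.144) = -0.705756.
D < 0, so the roots are the complex-conjugate pair z = (-b +/- i sqrt(-D)) / (2a) = 1.1573 +/- 1.4687i.
For a conjugate pair |z|^2 = z * conj(z) = (product of roots) = c/a = 1/(0.286) = 3.496503, so |z| = sqrt(3.496503) = 1.8699 for both roots.
Moduli of all roots: 1.8699, 1.8699.
All moduli strictly greater than 1? Yes.
Verdict: Stationary.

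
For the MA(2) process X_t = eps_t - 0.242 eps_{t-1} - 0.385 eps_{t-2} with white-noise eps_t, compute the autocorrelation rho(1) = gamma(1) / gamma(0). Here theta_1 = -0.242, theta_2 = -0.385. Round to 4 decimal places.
\rho(1) = -0.1233

For an MA(q) process with theta_0 = 1, the autocovariance is
  gamma(k) = sigma^2 * sum_{i=0..q-k} theta_i * theta_{i+k},
and rho(k) = gamma(k) / gamma(0). Sigma^2 cancels.
  numerator   = (1)*(-0.242) + (-0.242)*(-0.385) = -0.14883.
  denominator = (1)^2 + (-0.242)^2 + (-0.385)^2 = 1.206789.
  rho(1) = -0.14883 / 1.206789 = -0.1233.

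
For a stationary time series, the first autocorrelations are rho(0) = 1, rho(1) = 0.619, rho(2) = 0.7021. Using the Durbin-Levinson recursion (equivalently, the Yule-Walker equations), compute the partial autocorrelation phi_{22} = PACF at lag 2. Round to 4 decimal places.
\phi_{22} = 0.5171

The PACF at lag k is phi_{kk}, the last component of the solution
to the Yule-Walker system G_k phi = r_k where
  (G_k)_{ij} = rho(|i - j|), (r_k)_i = rho(i), i,j = 1..k.
Equivalently, Durbin-Levinson gives phi_{kk} iteratively:
  phi_{11} = rho(1)
  phi_{kk} = [rho(k) - sum_{j=1..k-1} phi_{k-1,j} rho(k-j)]
            / [1 - sum_{j=1..k-1} phi_{k-1,j} rho(j)],
  phi_{k,j} = phi_{k-1,j} - phi_{kk} phi_{k-1,k-j},  j = 1..k-1.
Step k = 1:
  phi_11 = rho(1) = 0.619.
Step k = 2:
  phi_22 = [rho(2) - phi_11 rho(1)] / [1 - phi_11 rho(1)] = [0.7021 - (0.619)(0.619)] / [1 - (0.619)(0.619)]
         = 0.318939 / 0.616839 = 0.5171.
Therefore phi_{22} = 0.5171.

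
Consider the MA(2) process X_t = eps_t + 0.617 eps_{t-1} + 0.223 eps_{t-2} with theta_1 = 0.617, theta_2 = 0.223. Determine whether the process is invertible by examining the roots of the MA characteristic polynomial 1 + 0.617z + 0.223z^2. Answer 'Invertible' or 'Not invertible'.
\text{Invertible}

The MA(q) characteristic polynomial is P(z) = 1 + 0.617z + 0.223z^2.
Invertibility requires all roots to lie outside the unit circle, i.e. |z| > 1 for every root.
Set 1 + (0.617) z + (0.223) z^2 = 0, i.e. a z^2 + b z + c = 0 with a = 0.223, b = 0.617, c = 1.
Discriminant D = b^2 - 4ac = (0.617)^2 - 4*(0.223)*1 = 0.380689 - (0.892) = -0.511311.
D < 0, so the roots are the complex-conjugate pair z = (-b +/- i sqrt(-D)) / (2a) = -1.3834 +/- 1.6033i.
For a conjugate pair |z|^2 = z * conj(z) = (product of roots) = c/a = 1/(0.223) = 4.484305, so |z| = sqrt(4.484305) = 2.1176 for both roots.
Moduli of all roots: 2.1176, 2.1176.
All moduli strictly greater than 1? Yes.
Verdict: Invertible.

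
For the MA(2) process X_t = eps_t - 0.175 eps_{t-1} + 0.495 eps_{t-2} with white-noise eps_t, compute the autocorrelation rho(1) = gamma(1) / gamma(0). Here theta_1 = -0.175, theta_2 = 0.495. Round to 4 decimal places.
\rho(1) = -0.2051

For an MA(q) process with theta_0 = 1, the autocovariance is
  gamma(k) = sigma^2 * sum_{i=0..q-k} theta_i * theta_{i+k},
and rho(k) = gamma(k) / gamma(0). Sigma^2 cancels.
  numerator   = (1)*(-0.175) + (-0.175)*(0.495) = -0.261625.
  denominator = (1)^2 + (-0.175)^2 + (0.495)^2 = 1.27565.
  rho(1) = -0.261625 / 1.27565 = -0.2051.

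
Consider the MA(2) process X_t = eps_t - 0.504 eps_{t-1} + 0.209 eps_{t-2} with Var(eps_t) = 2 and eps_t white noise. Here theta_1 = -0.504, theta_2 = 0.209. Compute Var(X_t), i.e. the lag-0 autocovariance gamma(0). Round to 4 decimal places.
\gamma(0) = 2.5954

For an MA(q) process X_t = eps_t + sum_i theta_i eps_{t-i} with
Var(eps_t) = sigma^2, the variance is
  gamma(0) = sigma^2 * (1 + sum_i theta_i^2).
  sum_i theta_i^2 = (-0.504)^2 + (0.209)^2 = 0.254016 + 0.043681 = 0.297697.
  gamma(0) = 2 * (1 + 0.297697) = 2 * 1.297697 = 2.595394, which rounds to 2.5954.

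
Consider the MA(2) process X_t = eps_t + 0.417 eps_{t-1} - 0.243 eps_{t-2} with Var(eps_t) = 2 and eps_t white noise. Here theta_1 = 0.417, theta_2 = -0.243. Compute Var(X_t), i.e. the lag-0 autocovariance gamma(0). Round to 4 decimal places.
\gamma(0) = 2.4659

For an MA(q) process X_t = eps_t + sum_i theta_i eps_{t-i} with
Var(eps_t) = sigma^2, the variance is
  gamma(0) = sigma^2 * (1 + sum_i theta_i^2).
  sum_i theta_i^2 = (0.417)^2 + (-0.243)^2 = 0.173889 + 0.059049 = 0.232938.
  gamma(0) = 2 * (1 + 0.232938) = 2 * 1.232938 = 2.465876, which rounds to 2.4659.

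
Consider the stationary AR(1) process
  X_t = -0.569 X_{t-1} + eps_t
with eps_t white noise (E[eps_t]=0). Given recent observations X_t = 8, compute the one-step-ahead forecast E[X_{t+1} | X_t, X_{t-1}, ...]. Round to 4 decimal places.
E[X_{t+1} \mid \mathcal F_t] = -4.5520

For an AR(p) model X_t = c + sum_i phi_i X_{t-i} + eps_t, the
one-step-ahead conditional mean is
  E[X_{t+1} | X_t, ...] = c + sum_i phi_i X_{t+1-i}.
Substitute known values:
  E[X_{t+1} | ...] = (-0.569) * (8)
                   = -4.5520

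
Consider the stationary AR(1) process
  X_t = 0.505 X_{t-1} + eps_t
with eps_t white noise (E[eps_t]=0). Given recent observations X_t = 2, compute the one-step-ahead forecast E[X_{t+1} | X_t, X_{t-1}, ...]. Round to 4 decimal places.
E[X_{t+1} \mid \mathcal F_t] = 1.0100

For an AR(p) model X_t = c + sum_i phi_i X_{t-i} + eps_t, the
one-step-ahead conditional mean is
  E[X_{t+1} | X_t, ...] = c + sum_i phi_i X_{t+1-i}.
Substitute known values:
  E[X_{t+1} | ...] = (0.505) * (2)
                   = 1.0100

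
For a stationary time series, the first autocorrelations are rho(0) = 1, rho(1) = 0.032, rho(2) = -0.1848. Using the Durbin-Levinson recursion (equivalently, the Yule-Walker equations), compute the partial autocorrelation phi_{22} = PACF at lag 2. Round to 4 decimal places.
\phi_{22} = -0.1860

The PACF at lag k is phi_{kk}, the last component of the solution
to the Yule-Walker system G_k phi = r_k where
  (G_k)_{ij} = rho(|i - j|), (r_k)_i = rho(i), i,j = 1..k.
Equivalently, Durbin-Levinson gives phi_{kk} iteratively:
  phi_{11} = rho(1)
  phi_{kk} = [rho(k) - sum_{j=1..k-1} phi_{k-1,j} rho(k-j)]
            / [1 - sum_{j=1..k-1} phi_{k-1,j} rho(j)],
  phi_{k,j} = phi_{k-1,j} - phi_{kk} phi_{k-1,k-j},  j = 1..k-1.
Step k = 1:
  phi_11 = rho(1) = 0.032.
Step k = 2:
  phi_22 = [rho(2) - phi_11 rho(1)] / [1 - phi_11 rho(1)] = [-0.1848 - (0.032)(0.032)] / [1 - (0.032)(0.032)]
         = -0.185824 / 0.998976 = -0.186.
Therefore phi_{22} = -0.1860.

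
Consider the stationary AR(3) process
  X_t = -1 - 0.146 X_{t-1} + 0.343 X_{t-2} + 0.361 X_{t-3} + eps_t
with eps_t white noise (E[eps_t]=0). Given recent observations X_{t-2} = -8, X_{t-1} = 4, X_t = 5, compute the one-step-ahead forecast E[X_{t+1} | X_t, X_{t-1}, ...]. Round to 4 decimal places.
E[X_{t+1} \mid \mathcal F_t] = -3.2460

For an AR(p) model X_t = c + sum_i phi_i X_{t-i} + eps_t, the
one-step-ahead conditional mean is
  E[X_{t+1} | X_t, ...] = c + sum_i phi_i X_{t+1-i}.
Substitute known values:
  E[X_{t+1} | ...] = -1 + (-0.146) * (5) + (0.343) * (4) + (0.361) * (-8)
                   = -3.2460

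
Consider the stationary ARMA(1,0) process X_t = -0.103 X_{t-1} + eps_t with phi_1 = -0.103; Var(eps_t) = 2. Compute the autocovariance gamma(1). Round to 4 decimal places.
\gamma(1) = -0.2082

Multiply the model equation by X_{t-k} and take expectations. With theta_0 = psi_0 = 1 and psi_j the MA(infinity) weights, this gives
  gamma(k) - sum_i phi_i gamma(k-i) = c_k,
  c_k = sigma^2 * sum_{j=k..q} theta_j psi_{j-k}   (c_k = 0 for k > q),
using gamma(-m) = gamma(m).
Pure AR (q = 0): c_0 = sigma^2 = 2, c_k = 0 for k >= 1.
Equations for k = 0 and k = 1 (AR order 1):
  gamma(0) = phi_1 gamma(1) + c_0
  gamma(1) = phi_1 gamma(0) + c_1
Substituting the second into the first: gamma(0) (1 - phi_1^2) = c_0 + phi_1 c_1, so
  gamma(0) = c_0 / (1 - phi_1^2) = 2 / (1 - (-0.103)^2) = 2 / 0.989391 = 2.021446.
  gamma(1) = phi_1 gamma(0) = (-0.103)(2.021446) = -0.208209.
Therefore gamma(1) = -0.2082 (to 4 decimal places).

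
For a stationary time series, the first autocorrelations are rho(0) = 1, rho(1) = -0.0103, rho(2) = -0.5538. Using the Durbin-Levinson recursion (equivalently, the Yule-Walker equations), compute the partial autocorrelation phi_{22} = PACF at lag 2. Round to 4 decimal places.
\phi_{22} = -0.5540

The PACF at lag k is phi_{kk}, the last component of the solution
to the Yule-Walker system G_k phi = r_k where
  (G_k)_{ij} = rho(|i - j|), (r_k)_i = rho(i), i,j = 1..k.
Equivalently, Durbin-Levinson gives phi_{kk} iteratively:
  phi_{11} = rho(1)
  phi_{kk} = [rho(k) - sum_{j=1..k-1} phi_{k-1,j} rho(k-j)]
            / [1 - sum_{j=1..k-1} phi_{k-1,j} rho(j)],
  phi_{k,j} = phi_{k-1,j} - phi_{kk} phi_{k-1,k-j},  j = 1..k-1.
Step k = 1:
  phi_11 = rho(1) = -0.0103.
Step k = 2:
  phi_22 = [rho(2) - phi_11 rho(1)] / [1 - phi_11 rho(1)] = [-0.5538 - (-0.0103)(-0.0103)] / [1 - (-0.0103)(-0.0103)]
         = -0.55390609 / 0.99989391 = -0.554.
Therefore phi_{22} = -0.5540.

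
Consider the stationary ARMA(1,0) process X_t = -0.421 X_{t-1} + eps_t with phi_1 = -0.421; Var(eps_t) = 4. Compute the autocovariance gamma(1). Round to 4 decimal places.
\gamma(1) = -2.0468

Multiply the model equation by X_{t-k} and take expectations. With theta_0 = psi_0 = 1 and psi_j the MA(infinity) weights, this gives
  gamma(k) - sum_i phi_i gamma(k-i) = c_k,
  c_k = sigma^2 * sum_{j=k..q} theta_j psi_{j-k}   (c_k = 0 for k > q),
using gamma(-m) = gamma(m).
Pure AR (q = 0): c_0 = sigma^2 = 4, c_k = 0 for k >= 1.
Equations for k = 0 and k = 1 (AR order 1):
  gamma(0) = phi_1 gamma(1) + c_0
  gamma(1) = phi_1 gamma(0) + c_1
Substituting the second into the first: gamma(0) (1 - phi_1^2) = c_0 + phi_1 c_1, so
  gamma(0) = c_0 / (1 - phi_1^2) = 4 / (1 - (-0.421)^2) = 4 / 0.822759 = 4.861691.
  gamma(1) = phi_1 gamma(0) = (-0.421)(4.861691) = -2.046772.
Therefore gamma(1) = -2.0468 (to 4 decimal places).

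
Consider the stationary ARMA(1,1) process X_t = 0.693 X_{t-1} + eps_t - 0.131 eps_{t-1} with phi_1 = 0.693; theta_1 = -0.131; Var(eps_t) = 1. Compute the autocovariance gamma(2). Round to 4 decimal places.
\gamma(2) = 0.6813

Multiply the model equation by X_{t-k} and take expectations. With theta_0 = psi_0 = 1 and psi_j the MA(infinity) weights, this gives
  gamma(k) - sum_i phi_i gamma(k-i) = c_k,
  c_k = sigma^2 * sum_{j=k..q} theta_j psi_{j-k}   (c_k = 0 for k > q),
using gamma(-m) = gamma(m).
psi-weights needed (psi_j = theta_j + sum_i phi_i psi_{j-i}):
  psi_1 = theta_1 + phi_1 = -0.131 + (0.693) = 0.562
Right-hand sides:
  c_0 = sigma^2 (1 + theta_1 psi_1) = 1 * (1 + (-0.131)(0.562)) = 1 * 0.926378 = 0.926378
  c_1 = sigma^2 theta_1 = 1 * (-0.131) = -0.131
  c_2 = 0
Equations for k = 0 and k = 1 (AR order 1):
  gamma(0) = phi_1 gamma(1) + c_0
  gamma(1) = phi_1 gamma(0) + c_1
Substituting the second into the first: gamma(0) (1 - phi_1^2) = c_0 + phi_1 c_1, so
  gamma(0) = (c_0 + phi_1 c_1) / (1 - phi_1^2) = (0.926378 + (0.693)(-0.131)) / (1 - (0.693)^2) = 0.835595 / 0.519751 = 1.607683.
  gamma(1) = phi_1 gamma(0) + c_1 = (0.693)(1.607683) + (-0.131) = 0.983125.
For k = 2 (> q): gamma(2) = phi_1 gamma(1) = (0.693)(0.983125) = 0.681305.
Therefore gamma(2) = 0.6813 (to 4 decimal places).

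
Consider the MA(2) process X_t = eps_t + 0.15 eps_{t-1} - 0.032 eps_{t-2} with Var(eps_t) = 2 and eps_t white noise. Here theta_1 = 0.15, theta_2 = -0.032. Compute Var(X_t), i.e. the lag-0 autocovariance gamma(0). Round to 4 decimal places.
\gamma(0) = 2.0470

For an MA(q) process X_t = eps_t + sum_i theta_i eps_{t-i} with
Var(eps_t) = sigma^2, the variance is
  gamma(0) = sigma^2 * (1 + sum_i theta_i^2).
  sum_i theta_i^2 = (0.15)^2 + (-0.032)^2 = 0.0225 + 0.001024 = 0.023524.
  gamma(0) = 2 * (1 + 0.023524) = 2 * 1.023524 = 2.047048, which rounds to 2.0470.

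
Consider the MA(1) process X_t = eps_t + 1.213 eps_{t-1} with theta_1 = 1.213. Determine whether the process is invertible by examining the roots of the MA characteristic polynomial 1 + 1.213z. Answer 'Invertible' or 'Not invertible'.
\text{Not invertible}

The MA(q) characteristic polynomial is P(z) = 1 + 1.213z.
Invertibility requires all roots to lie outside the unit circle, i.e. |z| > 1 for every root.
This is linear in z: 1 + (1.213) z = 0  =>  z = -1/(1.213) = -0.824402,  |z| = 0.824402.
Moduli of all roots: 0.8244.
All moduli strictly greater than 1? No.
Verdict: Not invertible.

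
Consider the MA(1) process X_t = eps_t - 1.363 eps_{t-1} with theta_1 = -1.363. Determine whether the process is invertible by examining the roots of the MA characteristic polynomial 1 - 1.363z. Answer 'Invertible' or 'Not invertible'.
\text{Not invertible}

The MA(q) characteristic polynomial is P(z) = 1 - 1.363z.
Invertibility requires all roots to lie outside the unit circle, i.e. |z| > 1 for every root.
This is linear in z: 1 + (-1.363) z = 0  =>  z = -1/(-1.363) = 0.733676,  |z| = 0.733676.
Moduli of all roots: 0.7337.
All moduli strictly greater than 1? No.
Verdict: Not invertible.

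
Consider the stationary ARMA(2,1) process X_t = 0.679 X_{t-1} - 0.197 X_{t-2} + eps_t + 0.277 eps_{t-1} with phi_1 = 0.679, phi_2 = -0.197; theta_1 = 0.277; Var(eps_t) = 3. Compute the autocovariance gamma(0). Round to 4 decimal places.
\gamma(0) = 6.4012

Multiply the model equation by X_{t-k} and take expectations. With theta_0 = psi_0 = 1 and psi_j the MA(infinity) weights, this gives
  gamma(k) - sum_i phi_i gamma(k-i) = c_k,
  c_k = sigma^2 * sum_{j=k..q} theta_j psi_{j-k}   (c_k = 0 for k > q),
using gamma(-m) = gamma(m).
psi-weights needed (psi_j = theta_j + sum_i phi_i psi_{j-i}):
  psi_1 = theta_1 + phi_1 = 0.277 + (0.679) = 0.956
Right-hand sides:
  c_0 = sigma^2 (1 + theta_1 psi_1) = 3 * (1 + (0.277)(0.956)) = 3 * 1.264812 = 3.794436
  c_1 = sigma^2 theta_1 = 3 * (0.277) = 0.831
  c_2 = 0
Equations for k = 0, 1, 2 (AR order 2, c_2 = 0):
  (E0) gamma(0) = phi_1 gamma(1) + phi_2 gamma(2) + c_0
  (E1) gamma(1) = phi_1 gamma(0) + phi_2 gamma(1) + c_1
  (E2) gamma(2) = phi_1 gamma(1) + phi_2 gamma(0)
From (E1): gamma(1) = A gamma(0) + B with
  A = phi_1 / (1 - phi_2) = 0.679 / 1.197 = 0.567251,   B = c_1 / (1 - phi_2) = 0.831 / 1.197 = 0.694236.
Insert (E2) into (E0): gamma(0) (1 - phi_2^2) = phi_1 (1 + phi_2) gamma(1) + c_0.
  phi_1 (1 + phi_2) = (0.679)(0.803) = 0.545237,   1 - phi_2^2 = 0.961191.
Replace gamma(1) by A gamma(0) + B and collect gamma(0):
  gamma(0) [0.961191 - (0.545237)(0.567251)] = (0.545237)(0.694236) + 3.794436
  gamma(0) * 0.651905 = 4.172959
  gamma(0) = 4.172959 / 0.651905 = 6.401181.
Therefore gamma(0) = 6.4012 (to 4 decimal places).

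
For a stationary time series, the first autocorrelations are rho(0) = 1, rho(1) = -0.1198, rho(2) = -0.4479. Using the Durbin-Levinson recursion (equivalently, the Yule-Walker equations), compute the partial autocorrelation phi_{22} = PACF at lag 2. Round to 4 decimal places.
\phi_{22} = -0.4690

The PACF at lag k is phi_{kk}, the last component of the solution
to the Yule-Walker system G_k phi = r_k where
  (G_k)_{ij} = rho(|i - j|), (r_k)_i = rho(i), i,j = 1..k.
Equivalently, Durbin-Levinson gives phi_{kk} iteratively:
  phi_{11} = rho(1)
  phi_{kk} = [rho(k) - sum_{j=1..k-1} phi_{k-1,j} rho(k-j)]
            / [1 - sum_{j=1..k-1} phi_{k-1,j} rho(j)],
  phi_{k,j} = phi_{k-1,j} - phi_{kk} phi_{k-1,k-j},  j = 1..k-1.
Step k = 1:
  phi_11 = rho(1) = -0.1198.
Step k = 2:
  phi_22 = [rho(2) - phi_11 rho(1)] / [1 - phi_11 rho(1)] = [-0.4479 - (-0.1198)(-0.1198)] / [1 - (-0.1198)(-0.1198)]
         = -0.46225204 / 0.98564796 = -0.469.
Therefore phi_{22} = -0.4690.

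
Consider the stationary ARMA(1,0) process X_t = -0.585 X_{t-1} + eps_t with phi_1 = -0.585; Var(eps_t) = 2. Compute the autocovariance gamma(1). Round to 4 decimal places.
\gamma(1) = -1.7787

Multiply the model equation by X_{t-k} and take expectations. With theta_0 = psi_0 = 1 and psi_j the MA(infinity) weights, this gives
  gamma(k) - sum_i phi_i gamma(k-i) = c_k,
  c_k = sigma^2 * sum_{j=k..q} theta_j psi_{j-k}   (c_k = 0 for k > q),
using gamma(-m) = gamma(m).
Pure AR (q = 0): c_0 = sigma^2 = 2, c_k = 0 for k >= 1.
Equations for k = 0 and k = 1 (AR order 1):
  gamma(0) = phi_1 gamma(1) + c_0
  gamma(1) = phi_1 gamma(0) + c_1
Substituting the second into the first: gamma(0) (1 - phi_1^2) = c_0 + phi_1 c_1, so
  gamma(0) = c_0 / (1 - phi_1^2) = 2 / (1 - (-0.585)^2) = 2 / 0.657775 = 3.040553.
  gamma(1) = phi_1 gamma(0) = (-0.585)(3.040553) = -1.778724.
Therefore gamma(1) = -1.7787 (to 4 decimal places).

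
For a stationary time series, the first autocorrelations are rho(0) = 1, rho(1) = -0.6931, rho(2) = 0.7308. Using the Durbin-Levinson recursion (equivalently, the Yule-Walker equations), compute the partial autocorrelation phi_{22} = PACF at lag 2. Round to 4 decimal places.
\phi_{22} = 0.4819

The PACF at lag k is phi_{kk}, the last component of the solution
to the Yule-Walker system G_k phi = r_k where
  (G_k)_{ij} = rho(|i - j|), (r_k)_i = rho(i), i,j = 1..k.
Equivalently, Durbin-Levinson gives phi_{kk} iteratively:
  phi_{11} = rho(1)
  phi_{kk} = [rho(k) - sum_{j=1..k-1} phi_{k-1,j} rho(k-j)]
            / [1 - sum_{j=1..k-1} phi_{k-1,j} rho(j)],
  phi_{k,j} = phi_{k-1,j} - phi_{kk} phi_{k-1,k-j},  j = 1..k-1.
Step k = 1:
  phi_11 = rho(1) = -0.6931.
Step k = 2:
  phi_22 = [rho(2) - phi_11 rho(1)] / [1 - phi_11 rho(1)] = [0.7308 - (-0.6931)(-0.6931)] / [1 - (-0.6931)(-0.6931)]
         = 0.25041239 / 0.51961239 = 0.4819.
Therefore phi_{22} = 0.4819.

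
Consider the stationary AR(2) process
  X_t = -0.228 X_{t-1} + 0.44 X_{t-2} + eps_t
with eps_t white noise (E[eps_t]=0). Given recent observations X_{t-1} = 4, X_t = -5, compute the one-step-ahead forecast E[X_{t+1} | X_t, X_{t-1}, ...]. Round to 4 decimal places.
E[X_{t+1} \mid \mathcal F_t] = 2.9000

For an AR(p) model X_t = c + sum_i phi_i X_{t-i} + eps_t, the
one-step-ahead conditional mean is
  E[X_{t+1} | X_t, ...] = c + sum_i phi_i X_{t+1-i}.
Substitute known values:
  E[X_{t+1} | ...] = (-0.228) * (-5) + (0.44) * (4)
                   = 2.9000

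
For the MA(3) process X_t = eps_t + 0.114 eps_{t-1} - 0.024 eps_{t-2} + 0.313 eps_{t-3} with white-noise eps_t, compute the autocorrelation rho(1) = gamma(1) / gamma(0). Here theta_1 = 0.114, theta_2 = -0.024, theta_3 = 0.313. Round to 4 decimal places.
\rho(1) = 0.0933

For an MA(q) process with theta_0 = 1, the autocovariance is
  gamma(k) = sigma^2 * sum_{i=0..q-k} theta_i * theta_{i+k},
and rho(k) = gamma(k) / gamma(0). Sigma^2 cancels.
  numerator   = (1)*(0.114) + (0.114)*(-0.024) + (-0.024)*(0.313) = 0.103752.
  denominator = (1)^2 + (0.114)^2 + (-0.024)^2 + (0.313)^2 = 1.111541.
  rho(1) = 0.103752 / 1.111541 = 0.0933.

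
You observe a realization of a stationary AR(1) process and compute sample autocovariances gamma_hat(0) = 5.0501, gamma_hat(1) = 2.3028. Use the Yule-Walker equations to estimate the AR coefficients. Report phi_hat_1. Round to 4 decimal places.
\hat\phi_{1} = 0.4560

The Yule-Walker equations for an AR(p) process read, in matrix form,
  Gamma_p phi = r_p,   with   (Gamma_p)_{ij} = gamma(|i - j|),
                       (r_p)_i = gamma(i),   i,j = 1..p.
Substitute the sample gammas (Toeplitz matrix and right-hand side of size 1):
  Gamma_p = [[5.0501]]
  r_p     = [2.3028]
With p = 1 this is the single equation gamma(0) phi_1 = gamma(1):
  phi_hat_1 = gamma(1) / gamma(0) = 2.3028 / 5.0501 = 0.4560.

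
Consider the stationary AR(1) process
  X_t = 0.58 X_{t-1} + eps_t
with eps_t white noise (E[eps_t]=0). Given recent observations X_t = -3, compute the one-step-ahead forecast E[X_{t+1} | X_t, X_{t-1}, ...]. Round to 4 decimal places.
E[X_{t+1} \mid \mathcal F_t] = -1.7400

For an AR(p) model X_t = c + sum_i phi_i X_{t-i} + eps_t, the
one-step-ahead conditional mean is
  E[X_{t+1} | X_t, ...] = c + sum_i phi_i X_{t+1-i}.
Substitute known values:
  E[X_{t+1} | ...] = (0.58) * (-3)
                   = -1.7400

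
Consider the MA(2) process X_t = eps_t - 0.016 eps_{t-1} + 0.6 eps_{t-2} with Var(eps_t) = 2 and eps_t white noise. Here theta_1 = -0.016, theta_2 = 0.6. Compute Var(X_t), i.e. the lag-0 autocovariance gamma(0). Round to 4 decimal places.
\gamma(0) = 2.7205

For an MA(q) process X_t = eps_t + sum_i theta_i eps_{t-i} with
Var(eps_t) = sigma^2, the variance is
  gamma(0) = sigma^2 * (1 + sum_i theta_i^2).
  sum_i theta_i^2 = (-0.016)^2 + (0.6)^2 = 0.000256 + 0.36 = 0.360256.
  gamma(0) = 2 * (1 + 0.360256) = 2 * 1.360256 = 2.720512, which rounds to 2.7205.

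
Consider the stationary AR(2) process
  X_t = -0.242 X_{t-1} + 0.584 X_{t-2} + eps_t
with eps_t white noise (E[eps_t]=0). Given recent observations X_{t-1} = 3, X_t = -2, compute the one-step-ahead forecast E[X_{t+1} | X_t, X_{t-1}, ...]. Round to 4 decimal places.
E[X_{t+1} \mid \mathcal F_t] = 2.2360

For an AR(p) model X_t = c + sum_i phi_i X_{t-i} + eps_t, the
one-step-ahead conditional mean is
  E[X_{t+1} | X_t, ...] = c + sum_i phi_i X_{t+1-i}.
Substitute known values:
  E[X_{t+1} | ...] = (-0.242) * (-2) + (0.584) * (3)
                   = 2.2360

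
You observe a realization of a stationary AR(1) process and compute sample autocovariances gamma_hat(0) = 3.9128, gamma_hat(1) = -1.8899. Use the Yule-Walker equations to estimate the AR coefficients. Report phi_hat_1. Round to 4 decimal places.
\hat\phi_{1} = -0.4830

The Yule-Walker equations for an AR(p) process read, in matrix form,
  Gamma_p phi = r_p,   with   (Gamma_p)_{ij} = gamma(|i - j|),
                       (r_p)_i = gamma(i),   i,j = 1..p.
Substitute the sample gammas (Toeplitz matrix and right-hand side of size 1):
  Gamma_p = [[3.9128]]
  r_p     = [-1.8899]
With p = 1 this is the single equation gamma(0) phi_1 = gamma(1):
  phi_hat_1 = gamma(1) / gamma(0) = -1.8899 / 3.9128 = -0.4830.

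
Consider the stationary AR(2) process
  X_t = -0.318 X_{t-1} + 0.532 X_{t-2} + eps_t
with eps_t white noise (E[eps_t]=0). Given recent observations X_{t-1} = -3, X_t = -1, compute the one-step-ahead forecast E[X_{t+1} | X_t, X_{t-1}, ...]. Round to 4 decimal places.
E[X_{t+1} \mid \mathcal F_t] = -1.2780

For an AR(p) model X_t = c + sum_i phi_i X_{t-i} + eps_t, the
one-step-ahead conditional mean is
  E[X_{t+1} | X_t, ...] = c + sum_i phi_i X_{t+1-i}.
Substitute known values:
  E[X_{t+1} | ...] = (-0.318) * (-1) + (0.532) * (-3)
                   = -1.2780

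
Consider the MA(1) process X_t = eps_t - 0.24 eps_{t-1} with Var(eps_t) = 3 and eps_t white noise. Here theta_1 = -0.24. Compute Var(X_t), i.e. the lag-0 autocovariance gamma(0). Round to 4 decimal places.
\gamma(0) = 3.1728

For an MA(q) process X_t = eps_t + sum_i theta_i eps_{t-i} with
Var(eps_t) = sigma^2, the variance is
  gamma(0) = sigma^2 * (1 + sum_i theta_i^2).
  sum_i theta_i^2 = (-0.24)^2 = 0.0576.
  gamma(0) = 3 * (1 + 0.0576) = 3 * 1.0576 = 3.1728.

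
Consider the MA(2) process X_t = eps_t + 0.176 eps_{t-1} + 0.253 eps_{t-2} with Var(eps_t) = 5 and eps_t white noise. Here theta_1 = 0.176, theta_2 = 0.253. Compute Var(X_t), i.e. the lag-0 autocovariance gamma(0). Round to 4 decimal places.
\gamma(0) = 5.4749

For an MA(q) process X_t = eps_t + sum_i theta_i eps_{t-i} with
Var(eps_t) = sigma^2, the variance is
  gamma(0) = sigma^2 * (1 + sum_i theta_i^2).
  sum_i theta_i^2 = (0.176)^2 + (0.253)^2 = 0.030976 + 0.064009 = 0.094985.
  gamma(0) = 5 * (1 + 0.094985) = 5 * 1.094985 = 5.474925, which rounds to 5.4749.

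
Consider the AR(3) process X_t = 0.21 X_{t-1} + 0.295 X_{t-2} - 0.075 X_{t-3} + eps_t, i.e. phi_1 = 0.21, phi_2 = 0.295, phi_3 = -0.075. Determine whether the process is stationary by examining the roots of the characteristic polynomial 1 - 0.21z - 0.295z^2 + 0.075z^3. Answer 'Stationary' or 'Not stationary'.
\text{Stationary}

The AR(p) characteristic polynomial is P(z) = 1 - 0.21z - 0.295z^2 + 0.075z^3.
Stationarity requires all roots to lie outside the unit circle, i.e. |z| > 1 for every root.
Degree 3: look for a simple real root z0 first, then factor out (1 - z/z0) and solve the remaining quadratic.
Testing z0 = 2: P(2) = 1 + (-0.21)(2) + (-0.295)(2)^2 + (0.075)(2)^3
  = 1 + (-0.42) + (-1.18) + (0.6) = 0.  So z_0 = 2 is a root, |z_0| = 2.
Divide out the factor (1 - 0.5 z) = (1 - z/z0) (since 1/z0 = 0.5):
  P(z) = (1 - 0.5 z)(1 + (0.29) z + (-0.15) z^2)
  [check: z-coef 0.29 - (0.5) = -0.21; z^2-coef -0.15 - (0.5)(0.29) = -0.295; z^3-coef -(0.5)(-0.15) = 0.075.]
Remaining roots from the quadratic factor 1 + (0.29) z + (-0.15) z^2:
  Set 1 + (0.29) z + (-0.15) z^2 = 0, i.e. a z^2 + b z + c = 0 with a = -0.15, b = 0.29, c = 1.
  Discriminant D = b^2 - 4ac = (0.29)^2 - 4*(-0.15)*1 = 0.0841 - (-0.6) = 0.6841.
  D >= 0, so the roots are real: z = (-b +/- sqrt(D)) / (2a) = (-0.29 +/- 0.827103) / (-0.3).
    z_1 = (-0.29 + 0.827103) / (-0.3) = -1.7903,   |z_1| = 1.7903.
    z_2 = (-0.29 - 0.827103) / (-0.3) = 3.7237,   |z_2| = 3.7237.
Moduli of all roots: 2.0000, 1.7903, 3.7237.
All moduli strictly greater than 1? Yes.
Verdict: Stationary.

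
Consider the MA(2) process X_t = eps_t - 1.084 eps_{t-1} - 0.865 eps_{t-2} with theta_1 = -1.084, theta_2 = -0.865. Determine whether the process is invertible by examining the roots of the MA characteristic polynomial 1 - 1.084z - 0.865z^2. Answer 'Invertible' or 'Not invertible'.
\text{Not invertible}

The MA(q) characteristic polynomial is P(z) = 1 - 1.084z - 0.865z^2.
Invertibility requires all roots to lie outside the unit circle, i.e. |z| > 1 for every root.
Set 1 + (-1.084) z + (-0.865) z^2 = 0, i.e. a z^2 + b z + c = 0 with a = -0.865, b = -1.084, c = 1.
Discriminant D = b^2 - 4ac = (-1.084)^2 - 4*(-0.865)*1 = 1.175056 - (-3.46) = 4.635056.
D >= 0, so the roots are real: z = (-b +/- sqrt(D)) / (2a) = (1.084 +/- 2.152918) / (-1.73).
  z_1 = (1.084 + 2.152918) / (-1.73) = -1.8711,   |z_1| = 1.8711.
  z_2 = (1.084 - 2.152918) / (-1.73) = 0.6179,   |z_2| = 0.6179.
Moduli of all roots: 1.8711, 0.6179.
All moduli strictly greater than 1? No.
Verdict: Not invertible.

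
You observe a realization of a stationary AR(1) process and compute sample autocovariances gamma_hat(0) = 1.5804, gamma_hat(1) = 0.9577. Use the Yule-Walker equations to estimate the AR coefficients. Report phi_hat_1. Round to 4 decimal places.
\hat\phi_{1} = 0.6060

The Yule-Walker equations for an AR(p) process read, in matrix form,
  Gamma_p phi = r_p,   with   (Gamma_p)_{ij} = gamma(|i - j|),
                       (r_p)_i = gamma(i),   i,j = 1..p.
Substitute the sample gammas (Toeplitz matrix and right-hand side of size 1):
  Gamma_p = [[1.5804]]
  r_p     = [0.9577]
With p = 1 this is the single equation gamma(0) phi_1 = gamma(1):
  phi_hat_1 = gamma(1) / gamma(0) = 0.9577 / 1.5804 = 0.6060.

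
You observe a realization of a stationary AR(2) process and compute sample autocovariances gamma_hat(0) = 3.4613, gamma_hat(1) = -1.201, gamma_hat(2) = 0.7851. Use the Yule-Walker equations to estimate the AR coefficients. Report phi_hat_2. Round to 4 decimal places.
\hat\phi_{2} = 0.1210

The Yule-Walker equations for an AR(p) process read, in matrix form,
  Gamma_p phi = r_p,   with   (Gamma_p)_{ij} = gamma(|i - j|),
                       (r_p)_i = gamma(i),   i,j = 1..p.
Substitute the sample gammas (Toeplitz matrix and right-hand side of size 2):
  Gamma_p = [[3.4613, -1.201], [-1.201, 3.4613]]
  r_p     = [-1.201, 0.7851]
Written out:
  3.4613 phi_1 - 1.201 phi_2 = -1.201
  -1.201 phi_1 + 3.4613 phi_2 = 0.7851
Solve by Cramer's rule:
  det = gamma(0)^2 - gamma(1)^2 = (3.4613)^2 - (-1.201)^2 = 11.98059769 - 1.442401 = 10.53819669
  phi_hat_1 = [gamma(1) gamma(0) - gamma(1) gamma(2)] / det = [(-1.201)(3.4613) - (-1.201)(0.7851)] / 10.53819669 = -3.2141162 / 10.53819669 = -0.305
  phi_hat_2 = [gamma(0) gamma(2) - gamma(1)^2] / det = [(3.4613)(0.7851) - (-1.201)^2] / 10.53819669 = 1.27506563 / 10.53819669 = 0.121
So phi_hat = [-0.3050, 0.1210].
Therefore phi_hat_2 = 0.1210.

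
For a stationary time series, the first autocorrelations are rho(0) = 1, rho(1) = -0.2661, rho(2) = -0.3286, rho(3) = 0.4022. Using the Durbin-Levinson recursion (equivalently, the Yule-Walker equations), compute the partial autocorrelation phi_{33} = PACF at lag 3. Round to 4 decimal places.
\phi_{33} = 0.2149

The PACF at lag k is phi_{kk}, the last component of the solution
to the Yule-Walker system G_k phi = r_k where
  (G_k)_{ij} = rho(|i - j|), (r_k)_i = rho(i), i,j = 1..k.
Equivalently, Durbin-Levinson gives phi_{kk} iteratively:
  phi_{11} = rho(1)
  phi_{kk} = [rho(k) - sum_{j=1..k-1} phi_{k-1,j} rho(k-j)]
            / [1 - sum_{j=1..k-1} phi_{k-1,j} rho(j)],
  phi_{k,j} = phi_{k-1,j} - phi_{kk} phi_{k-1,k-j},  j = 1..k-1.
Step k = 1:
  phi_11 = rho(1) = -0.2661.
Step k = 2:
  phi_22 = [rho(2) - phi_11 rho(1)] / [1 - phi_11 rho(1)] = [-0.3286 - (-0.2661)(-0.2661)] / [1 - (-0.2661)(-0.2661)]
         = -0.39940921 / 0.92919079 = -0.429846.
  Update: phi_21 = phi_11 - phi_22 phi_11 = -0.2661 - (-0.429846)(-0.2661) = -0.380482.
Step k = 3:
  phi_33 = [rho(3) - phi_21 rho(2) - phi_22 rho(1)] / [1 - phi_21 rho(1) - phi_22 rho(2)]
    numerator   = 0.4022 - (-0.380482)(-0.3286) - (-0.429846)(-0.2661) = 0.16279149
    denominator = 1 - (-0.380482)(-0.2661) - (-0.429846)(-0.3286) = 0.75750622
  phi_33 = 0.16279149 / 0.75750622 = 0.2149.
Therefore phi_{33} = 0.2149.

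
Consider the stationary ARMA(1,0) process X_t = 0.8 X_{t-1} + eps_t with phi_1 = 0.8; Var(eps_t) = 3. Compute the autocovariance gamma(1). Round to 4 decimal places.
\gamma(1) = 6.6667

Multiply the model equation by X_{t-k} and take expectations. With theta_0 = psi_0 = 1 and psi_j the MA(infinity) weights, this gives
  gamma(k) - sum_i phi_i gamma(k-i) = c_k,
  c_k = sigma^2 * sum_{j=k..q} theta_j psi_{j-k}   (c_k = 0 for k > q),
using gamma(-m) = gamma(m).
Pure AR (q = 0): c_0 = sigma^2 = 3, c_k = 0 for k >= 1.
Equations for k = 0 and k = 1 (AR order 1):
  gamma(0) = phi_1 gamma(1) + c_0
  gamma(1) = phi_1 gamma(0) + c_1
Substituting the second into the first: gamma(0) (1 - phi_1^2) = c_0 + phi_1 c_1, so
  gamma(0) = c_0 / (1 - phi_1^2) = 3 / (1 - (0.8)^2) = 3 / 0.36 = 8.333333.
  gamma(1) = phi_1 gamma(0) = (0.8)(8.333333) = 6.666667.
Therefore gamma(1) = 6.6667 (to 4 decimal places).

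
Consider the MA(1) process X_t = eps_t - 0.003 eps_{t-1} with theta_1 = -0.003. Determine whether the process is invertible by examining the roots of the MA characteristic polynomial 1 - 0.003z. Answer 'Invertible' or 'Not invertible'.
\text{Invertible}

The MA(q) characteristic polynomial is P(z) = 1 - 0.003z.
Invertibility requires all roots to lie outside the unit circle, i.e. |z| > 1 for every root.
This is linear in z: 1 + (-0.003) z = 0  =>  z = -1/(-0.003) = 333.333333,  |z| = 333.333333.
Moduli of all roots: 333.3333.
All moduli strictly greater than 1? Yes.
Verdict: Invertible.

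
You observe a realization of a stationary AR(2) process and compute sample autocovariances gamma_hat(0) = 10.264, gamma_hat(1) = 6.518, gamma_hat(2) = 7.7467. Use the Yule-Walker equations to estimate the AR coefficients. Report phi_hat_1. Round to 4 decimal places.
\hat\phi_{1} = 0.2610

The Yule-Walker equations for an AR(p) process read, in matrix form,
  Gamma_p phi = r_p,   with   (Gamma_p)_{ij} = gamma(|i - j|),
                       (r_p)_i = gamma(i),   i,j = 1..p.
Substitute the sample gammas (Toeplitz matrix and right-hand side of size 2):
  Gamma_p = [[10.264, 6.518], [6.518, 10.264]]
  r_p     = [6.518, 7.7467]
Written out:
  10.264 phi_1 + 6.518 phi_2 = 6.518
  6.518 phi_1 + 10.264 phi_2 = 7.7467
Solve by Cramer's rule:
  det = gamma(0)^2 - gamma(1)^2 = (10.264)^2 - (6.518)^2 = 105.349696 - 42.484324 = 62.865372
  phi_hat_1 = [gamma(1) gamma(0) - gamma(1) gamma(2)] / det = [(6.518)(10.264) - (6.518)(7.7467)] / 62.865372 = 16.4077614 / 62.865372 = 0.261
  phi_hat_2 = [gamma(0) gamma(2) - gamma(1)^2] / det = [(10.264)(7.7467) - (6.518)^2] / 62.865372 = 37.0278048 / 62.865372 = 0.589
So phi_hat = [0.2610, 0.5890].
Therefore phi_hat_1 = 0.2610.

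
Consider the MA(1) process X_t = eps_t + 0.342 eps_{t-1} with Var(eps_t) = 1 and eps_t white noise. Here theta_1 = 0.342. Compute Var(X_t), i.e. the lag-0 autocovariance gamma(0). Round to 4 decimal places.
\gamma(0) = 1.1170

For an MA(q) process X_t = eps_t + sum_i theta_i eps_{t-i} with
Var(eps_t) = sigma^2, the variance is
  gamma(0) = sigma^2 * (1 + sum_i theta_i^2).
  sum_i theta_i^2 = (0.342)^2 = 0.116964.
  gamma(0) = 1 * (1 + 0.116964) = 1 * 1.116964 = 1.116964, which rounds to 1.1170.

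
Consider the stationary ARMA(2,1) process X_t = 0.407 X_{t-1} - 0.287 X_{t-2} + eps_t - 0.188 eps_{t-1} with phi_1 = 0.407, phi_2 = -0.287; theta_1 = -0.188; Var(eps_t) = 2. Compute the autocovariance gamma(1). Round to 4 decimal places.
\gamma(1) = 0.4097

Multiply the model equation by X_{t-k} and take expectations. With theta_0 = psi_0 = 1 and psi_j the MA(infinity) weights, this gives
  gamma(k) - sum_i phi_i gamma(k-i) = c_k,
  c_k = sigma^2 * sum_{j=k..q} theta_j psi_{j-k}   (c_k = 0 for k > q),
using gamma(-m) = gamma(m).
psi-weights needed (psi_j = theta_j + sum_i phi_i psi_{j-i}):
  psi_1 = theta_1 + phi_1 = -0.188 + (0.407) = 0.219
Right-hand sides:
  c_0 = sigma^2 (1 + theta_1 psi_1) = 2 * (1 + (-0.188)(0.219)) = 2 * 0.958828 = 1.917656
  c_1 = sigma^2 theta_1 = 2 * (-0.188) = -0.376
  c_2 = 0
Equations for k = 0, 1, 2 (AR order 2, c_2 = 0):
  (E0) gamma(0) = phi_1 gamma(1) + phi_2 gamma(2) + c_0
  (E1) gamma(1) = phi_1 gamma(0) + phi_2 gamma(1) + c_1
  (E2) gamma(2) = phi_1 gamma(1) + phi_2 gamma(0)
From (E1): gamma(1) = A gamma(0) + B with
  A = phi_1 / (1 - phi_2) = 0.407 / 1.287 = 0.316239,   B = c_1 / (1 - phi_2) = -0.376 / 1.287 = -0.292152.
Insert (E2) into (E0): gamma(0) (1 - phi_2^2) = phi_1 (1 + phi_2) gamma(1) + c_0.
  phi_1 (1 + phi_2) = (0.407)(0.713) = 0.290191,   1 - phi_2^2 = 0.917631.
Replace gamma(1) by A gamma(0) + B and collect gamma(0):
  gamma(0) [0.917631 - (0.290191)(0.316239)] = (0.290191)(-0.292152) + 1.917656
  gamma(0) * 0.825861 = 1.832876
  gamma(0) = 1.832876 / 0.825861 = 2.219351.
  gamma(1) = A gamma(0) + B = (0.316239)(2.219351) + (-0.292152) = 0.409694.
Therefore gamma(1) = 0.4097 (to 4 decimal places).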